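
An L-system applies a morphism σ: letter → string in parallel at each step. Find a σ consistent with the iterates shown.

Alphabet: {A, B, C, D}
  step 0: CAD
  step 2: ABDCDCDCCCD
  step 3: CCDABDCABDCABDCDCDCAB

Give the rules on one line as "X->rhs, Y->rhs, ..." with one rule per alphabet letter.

A->CC, B->D, C->DC, D->AB

  step 2 ⇒ step 3: ABDCDCDCCCD ⇒ CC·D·AB·DC·AB·DC·AB·DC·DC·DC·AB
    A ↦ CC
    B ↦ D
    C ↦ DC
    D ↦ AB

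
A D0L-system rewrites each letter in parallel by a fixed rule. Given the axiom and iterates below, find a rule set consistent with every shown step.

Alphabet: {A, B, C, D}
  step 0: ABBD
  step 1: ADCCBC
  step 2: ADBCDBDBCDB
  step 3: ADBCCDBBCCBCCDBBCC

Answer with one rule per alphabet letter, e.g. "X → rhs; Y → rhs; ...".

  step 2 ⇒ step 3: ADBCDBDBCDB ⇒ AD·BC·C·DB·BC·C·BC·C·DB·BC·C
    A ↦ AD
    B ↦ C
    C ↦ DB
    D ↦ BC

A->AD, B->C, C->DB, D->BC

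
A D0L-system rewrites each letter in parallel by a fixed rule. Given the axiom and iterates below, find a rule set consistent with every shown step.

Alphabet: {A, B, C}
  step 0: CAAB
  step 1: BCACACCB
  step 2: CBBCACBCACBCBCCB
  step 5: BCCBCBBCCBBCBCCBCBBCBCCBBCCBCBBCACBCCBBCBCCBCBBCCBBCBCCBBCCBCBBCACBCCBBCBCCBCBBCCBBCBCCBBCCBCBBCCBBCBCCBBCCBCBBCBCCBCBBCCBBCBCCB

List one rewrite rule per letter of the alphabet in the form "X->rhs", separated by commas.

  step 1 ⇒ step 2: BCACACCB ⇒ CB·BC·AC·BC·AC·BC·BC·CB
    A ↦ AC
    B ↦ CB
    C ↦ BC

A->AC, B->CB, C->BC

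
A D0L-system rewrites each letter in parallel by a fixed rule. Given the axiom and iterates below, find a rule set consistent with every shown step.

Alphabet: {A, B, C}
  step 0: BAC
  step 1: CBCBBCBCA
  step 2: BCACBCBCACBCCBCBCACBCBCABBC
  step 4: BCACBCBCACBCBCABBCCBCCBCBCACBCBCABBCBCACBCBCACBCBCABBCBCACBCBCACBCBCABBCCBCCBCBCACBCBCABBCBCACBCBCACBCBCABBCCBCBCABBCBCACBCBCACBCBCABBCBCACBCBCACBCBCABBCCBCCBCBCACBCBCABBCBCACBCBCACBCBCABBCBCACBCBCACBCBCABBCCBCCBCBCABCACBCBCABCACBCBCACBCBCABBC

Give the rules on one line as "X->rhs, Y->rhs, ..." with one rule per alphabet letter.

  step 1 ⇒ step 2: CBCBBCBCA ⇒ BCA·CBC·BCA·CBC·CBC·BCA·CBC·BCA·BBC
    A ↦ BBC
    B ↦ CBC
    C ↦ BCA

A->BBC, B->CBC, C->BCA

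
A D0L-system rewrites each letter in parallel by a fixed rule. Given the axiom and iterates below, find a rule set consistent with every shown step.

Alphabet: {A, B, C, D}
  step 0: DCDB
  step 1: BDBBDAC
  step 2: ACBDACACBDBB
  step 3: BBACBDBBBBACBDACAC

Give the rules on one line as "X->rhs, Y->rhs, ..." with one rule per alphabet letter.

A->B, B->AC, C->B, D->BD

  step 2 ⇒ step 3: ACBDACACBDBB ⇒ B·B·AC·BD·B·B·B·B·AC·BD·AC·AC
    A ↦ B
    B ↦ AC
    C ↦ B
    D ↦ BD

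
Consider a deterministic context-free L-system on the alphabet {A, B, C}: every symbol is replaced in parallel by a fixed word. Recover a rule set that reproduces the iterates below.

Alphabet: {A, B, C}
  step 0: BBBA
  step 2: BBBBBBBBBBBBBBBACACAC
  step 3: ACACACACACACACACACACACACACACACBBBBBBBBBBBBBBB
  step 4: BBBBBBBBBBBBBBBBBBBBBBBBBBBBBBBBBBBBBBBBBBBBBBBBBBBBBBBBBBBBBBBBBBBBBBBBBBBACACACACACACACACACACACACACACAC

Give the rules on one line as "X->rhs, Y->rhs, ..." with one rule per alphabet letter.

  step 3 ⇒ step 4: ACACACACACACACACACACACACACACACBBBBBBBBBBBBBBB ⇒ BBB·BB·BBB·BB·BBB·BB·BBB·BB·BBB·BB·BBB·BB·BBB·BB·BBB·BB·BBB·BB·BBB·BB·BBB·BB·BBB·BB·BBB·BB·BBB·BB·BBB·BB·AC·AC·AC·AC·AC·AC·AC·AC·AC·AC·AC·AC·AC·AC·AC
    A ↦ BBB
    B ↦ AC
    C ↦ BB

A->BBB, B->AC, C->BB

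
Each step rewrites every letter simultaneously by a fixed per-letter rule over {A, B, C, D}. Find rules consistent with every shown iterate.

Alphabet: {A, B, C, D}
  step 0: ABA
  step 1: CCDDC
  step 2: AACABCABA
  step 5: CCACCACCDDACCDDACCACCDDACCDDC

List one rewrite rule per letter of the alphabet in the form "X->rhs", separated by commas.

A->C, B->CDD, C->A, D->CAB

  step 1 ⇒ step 2: CCDDC ⇒ A·A·CAB·CAB·A
    C ↦ A
    D ↦ CAB
  step 0 ⇒ step 1: ABA ⇒ C·CDD·C
    A ↦ C
  step 0 ⇒ step 1: ABA ⇒ C·CDD·C
    B ↦ CDD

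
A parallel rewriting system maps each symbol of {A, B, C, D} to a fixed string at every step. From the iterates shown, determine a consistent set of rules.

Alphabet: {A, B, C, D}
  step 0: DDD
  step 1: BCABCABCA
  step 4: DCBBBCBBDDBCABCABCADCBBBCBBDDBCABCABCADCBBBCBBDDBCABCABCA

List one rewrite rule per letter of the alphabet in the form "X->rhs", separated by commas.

  step 0 ⇒ step 1: DDD ⇒ BCA·BCA·BCA
    D ↦ BCA
    A ↦ B  (constrained at step 1)
    B ↦ D  (constrained at step 1)
    C ↦ CBB  (constrained at step 1)

A->B, B->D, C->CBB, D->BCA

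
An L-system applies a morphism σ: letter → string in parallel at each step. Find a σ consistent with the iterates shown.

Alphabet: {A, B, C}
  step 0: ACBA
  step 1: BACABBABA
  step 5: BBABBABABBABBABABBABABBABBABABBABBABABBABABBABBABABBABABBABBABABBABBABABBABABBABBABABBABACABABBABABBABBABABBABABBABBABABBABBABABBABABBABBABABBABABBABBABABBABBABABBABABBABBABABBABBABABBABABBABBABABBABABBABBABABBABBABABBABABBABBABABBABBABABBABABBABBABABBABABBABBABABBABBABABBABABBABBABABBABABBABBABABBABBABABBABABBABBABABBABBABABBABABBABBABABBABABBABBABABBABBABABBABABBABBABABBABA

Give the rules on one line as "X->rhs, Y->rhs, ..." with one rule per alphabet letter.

A->BA, B->BBA, C->CA

  step 0 ⇒ step 1: ACBA ⇒ BA·CA·BBA·BA
    A ↦ BA
    B ↦ BBA
    C ↦ CA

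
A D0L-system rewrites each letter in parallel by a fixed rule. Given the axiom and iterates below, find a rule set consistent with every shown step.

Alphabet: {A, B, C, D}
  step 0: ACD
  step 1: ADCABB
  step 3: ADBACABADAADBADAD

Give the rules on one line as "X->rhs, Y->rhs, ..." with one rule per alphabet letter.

A->AD, B->A, C->CAB, D->B

  step 0 ⇒ step 1: ACD ⇒ AD·CAB·B
    A ↦ AD
    C ↦ CAB
    D ↦ B
    B ↦ A  (constrained at step 1)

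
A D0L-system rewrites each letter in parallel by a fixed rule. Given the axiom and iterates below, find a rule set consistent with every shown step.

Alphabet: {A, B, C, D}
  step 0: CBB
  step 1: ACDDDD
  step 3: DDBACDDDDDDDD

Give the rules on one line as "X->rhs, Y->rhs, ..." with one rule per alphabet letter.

  step 0 ⇒ step 1: CBB ⇒ AC·DD·DD
    B ↦ DD
    C ↦ AC
    A ↦ B  (constrained at step 1)
    D ↦ B  (constrained at step 1)

A->B, B->DD, C->AC, D->B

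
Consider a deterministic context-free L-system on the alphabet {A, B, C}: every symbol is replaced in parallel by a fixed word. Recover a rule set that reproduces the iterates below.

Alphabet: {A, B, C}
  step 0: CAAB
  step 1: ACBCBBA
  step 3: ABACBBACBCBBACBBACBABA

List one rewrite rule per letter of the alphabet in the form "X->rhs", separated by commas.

A->CB, B->BA, C->A

  step 0 ⇒ step 1: CAAB ⇒ A·CB·CB·BA
    A ↦ CB
    B ↦ BA
    C ↦ A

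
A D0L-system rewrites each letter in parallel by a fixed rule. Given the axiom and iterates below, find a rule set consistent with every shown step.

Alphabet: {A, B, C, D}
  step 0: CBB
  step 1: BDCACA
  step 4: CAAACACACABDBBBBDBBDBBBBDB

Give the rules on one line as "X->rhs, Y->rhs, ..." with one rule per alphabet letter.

  step 0 ⇒ step 1: CBB ⇒ BD·CA·CA
    B ↦ CA
    C ↦ BD
    A ↦ B  (constrained at step 1)
    D ↦ AA  (constrained at step 1)

A->B, B->CA, C->BD, D->AA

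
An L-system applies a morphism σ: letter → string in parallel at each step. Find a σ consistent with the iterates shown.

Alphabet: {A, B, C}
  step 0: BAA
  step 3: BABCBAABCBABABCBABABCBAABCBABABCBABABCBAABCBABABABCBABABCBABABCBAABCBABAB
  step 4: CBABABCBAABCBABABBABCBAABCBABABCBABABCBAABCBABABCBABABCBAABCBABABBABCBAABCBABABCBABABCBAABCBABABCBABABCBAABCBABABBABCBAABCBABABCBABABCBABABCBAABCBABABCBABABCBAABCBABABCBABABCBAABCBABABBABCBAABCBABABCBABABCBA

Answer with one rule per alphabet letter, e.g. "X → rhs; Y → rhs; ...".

A->BAB, B->CBA, C->AB

  step 3 ⇒ step 4: BABCBAABCBABABCBABABCBAABCBABABCBABABCBAABCBABABABCBABABCBABABCBAABCBABAB ⇒ CBA·BAB·CBA·AB·CBA·BAB·BAB·CBA·AB·CBA·BAB·CBA·BAB·CBA·AB·CBA·BAB·CBA·BAB·CBA·AB·CBA·BAB·BAB·CBA·AB·CBA·BAB·CBA·BAB·CBA·AB·CBA·BAB·CBA·BAB·CBA·AB·CBA·BAB·BAB·CBA·AB·CBA·BAB·CBA·BAB·CBA·BAB·CBA·AB·CBA·BAB·CBA·BAB·CBA·AB·CBA·BAB·CBA·BAB·CBA·AB·CBA·BAB·BAB·CBA·AB·CBA·BAB·CBA·BAB·CBA
    A ↦ BAB
    B ↦ CBA
    C ↦ AB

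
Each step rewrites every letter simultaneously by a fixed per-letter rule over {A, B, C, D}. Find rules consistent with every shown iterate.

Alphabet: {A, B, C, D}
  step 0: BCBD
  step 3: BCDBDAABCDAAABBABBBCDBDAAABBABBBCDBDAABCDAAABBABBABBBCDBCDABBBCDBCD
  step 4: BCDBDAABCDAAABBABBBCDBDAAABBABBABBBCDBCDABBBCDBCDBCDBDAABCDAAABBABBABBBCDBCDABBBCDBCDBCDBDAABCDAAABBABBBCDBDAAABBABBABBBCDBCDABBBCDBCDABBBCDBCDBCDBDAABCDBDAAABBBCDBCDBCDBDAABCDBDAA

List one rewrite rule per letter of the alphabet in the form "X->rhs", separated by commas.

  step 3 ⇒ step 4: BCDBDAABCDAAABBABBBCDBDAAABBABBBCDBDAABCDAAABBABBABBBCDBCDABBBCDBCD ⇒ BCD·BD·AA·BCD·AA·ABB·ABB·BCD·BD·AA·ABB·ABB·ABB·BCD·BCD·ABB·BCD·BCD·BCD·BD·AA·BCD·AA·ABB·ABB·ABB·BCD·BCD·ABB·BCD·BCD·BCD·BD·AA·BCD·AA·ABB·ABB·BCD·BD·AA·ABB·ABB·ABB·BCD·BCD·ABB·BCD·BCD·ABB·BCD·BCD·BCD·BD·AA·BCD·BD·AA·ABB·BCD·BCD·BCD·BD·AA·BCD·BD·AA
    A ↦ ABB
    B ↦ BCD
    C ↦ BD
    D ↦ AA

A->ABB, B->BCD, C->BD, D->AA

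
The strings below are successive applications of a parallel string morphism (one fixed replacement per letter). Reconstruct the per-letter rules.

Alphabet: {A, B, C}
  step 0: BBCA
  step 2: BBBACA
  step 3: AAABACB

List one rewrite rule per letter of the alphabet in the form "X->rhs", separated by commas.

  step 2 ⇒ step 3: BBBACA ⇒ A·A·A·B·AC·B
    A ↦ B
    B ↦ A
    C ↦ AC

A->B, B->A, C->AC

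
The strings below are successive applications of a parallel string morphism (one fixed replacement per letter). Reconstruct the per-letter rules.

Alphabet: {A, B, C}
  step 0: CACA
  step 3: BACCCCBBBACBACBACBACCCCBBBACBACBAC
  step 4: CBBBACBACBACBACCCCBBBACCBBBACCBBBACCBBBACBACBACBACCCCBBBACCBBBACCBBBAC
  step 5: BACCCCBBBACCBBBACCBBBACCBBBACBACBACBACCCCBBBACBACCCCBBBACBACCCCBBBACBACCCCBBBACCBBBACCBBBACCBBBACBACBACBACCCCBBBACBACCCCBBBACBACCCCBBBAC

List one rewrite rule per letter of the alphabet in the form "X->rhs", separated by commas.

A->BB, B->C, C->BAC

  step 4 ⇒ step 5: CBBBACBACBACBACCCCBBBACCBBBACCBBBACCBBBACBACBACBACCCCBBBACCBBBACCBBBAC ⇒ BAC·C·C·C·BB·BAC·C·BB·BAC·C·BB·BAC·C·BB·BAC·BAC·BAC·BAC·C·C·C·BB·BAC·BAC·C·C·C·BB·BAC·BAC·C·C·C·BB·BAC·BAC·C·C·C·BB·BAC·C·BB·BAC·C·BB·BAC·C·BB·BAC·BAC·BAC·BAC·C·C·C·BB·BAC·BAC·C·C·C·BB·BAC·BAC·C·C·C·BB·BAC
    A ↦ BB
    B ↦ C
    C ↦ BAC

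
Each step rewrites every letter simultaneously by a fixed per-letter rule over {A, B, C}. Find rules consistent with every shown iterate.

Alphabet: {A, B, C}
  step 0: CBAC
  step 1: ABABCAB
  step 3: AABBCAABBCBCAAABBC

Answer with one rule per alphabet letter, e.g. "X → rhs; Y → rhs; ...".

A->BC, B->A, C->AB

  step 0 ⇒ step 1: CBAC ⇒ AB·A·BC·AB
    A ↦ BC
    B ↦ A
    C ↦ AB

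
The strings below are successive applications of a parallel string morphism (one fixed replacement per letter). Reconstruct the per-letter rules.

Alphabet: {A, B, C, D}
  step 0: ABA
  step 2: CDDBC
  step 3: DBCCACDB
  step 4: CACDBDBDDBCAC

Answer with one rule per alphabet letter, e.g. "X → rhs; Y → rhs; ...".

  step 3 ⇒ step 4: DBCCACDB ⇒ C·AC·DB·DB·D·DB·C·AC
    A ↦ D
    B ↦ AC
    C ↦ DB
    D ↦ C

A->D, B->AC, C->DB, D->C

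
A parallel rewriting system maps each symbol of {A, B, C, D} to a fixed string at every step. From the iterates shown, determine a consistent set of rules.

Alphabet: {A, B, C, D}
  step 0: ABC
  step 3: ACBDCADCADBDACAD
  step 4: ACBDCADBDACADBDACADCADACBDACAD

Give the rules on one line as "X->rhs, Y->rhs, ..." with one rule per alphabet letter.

A->AC, B->C, C->BD, D->AD

  step 3 ⇒ step 4: ACBDCADCADBDACAD ⇒ AC·BD·C·AD·BD·AC·AD·BD·AC·AD·C·AD·AC·BD·AC·AD
    A ↦ AC
    B ↦ C
    C ↦ BD
    D ↦ AD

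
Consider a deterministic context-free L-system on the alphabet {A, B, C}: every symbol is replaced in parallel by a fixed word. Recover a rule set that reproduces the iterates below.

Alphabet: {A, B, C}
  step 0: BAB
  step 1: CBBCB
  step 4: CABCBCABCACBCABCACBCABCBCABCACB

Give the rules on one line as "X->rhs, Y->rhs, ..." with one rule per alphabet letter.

  step 0 ⇒ step 1: BAB ⇒ CB·B·CB
    A ↦ B
    B ↦ CB
    C ↦ CA  (constrained at step 1)

A->B, B->CB, C->CA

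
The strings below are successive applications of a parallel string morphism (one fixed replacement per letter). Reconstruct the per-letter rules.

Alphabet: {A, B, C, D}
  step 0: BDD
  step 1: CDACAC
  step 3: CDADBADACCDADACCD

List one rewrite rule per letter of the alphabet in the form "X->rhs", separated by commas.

A->AD, B->CD, C->B, D->AC

  step 0 ⇒ step 1: BDD ⇒ CD·AC·AC
    B ↦ CD
    D ↦ AC
    A ↦ AD  (constrained at step 1)
    C ↦ B  (constrained at step 1)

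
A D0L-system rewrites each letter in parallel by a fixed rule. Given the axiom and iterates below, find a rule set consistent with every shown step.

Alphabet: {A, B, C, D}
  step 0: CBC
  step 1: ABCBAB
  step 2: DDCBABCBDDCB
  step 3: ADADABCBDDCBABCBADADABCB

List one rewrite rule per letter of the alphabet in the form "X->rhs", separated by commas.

A->DD, B->CB, C->AB, D->AD

  step 2 ⇒ step 3: DDCBABCBDDCB ⇒ AD·AD·AB·CB·DD·CB·AB·CB·AD·AD·AB·CB
    A ↦ DD
    B ↦ CB
    C ↦ AB
    D ↦ AD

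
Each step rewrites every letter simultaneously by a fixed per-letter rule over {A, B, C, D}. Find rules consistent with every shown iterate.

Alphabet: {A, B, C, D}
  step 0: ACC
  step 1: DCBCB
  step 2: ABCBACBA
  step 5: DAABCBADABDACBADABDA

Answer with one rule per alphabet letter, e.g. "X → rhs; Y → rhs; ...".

A->D, B->A, C->CB, D->AB

  step 1 ⇒ step 2: DCBCB ⇒ AB·CB·A·CB·A
    B ↦ A
    C ↦ CB
    D ↦ AB
  step 0 ⇒ step 1: ACC ⇒ D·CB·CB
    A ↦ D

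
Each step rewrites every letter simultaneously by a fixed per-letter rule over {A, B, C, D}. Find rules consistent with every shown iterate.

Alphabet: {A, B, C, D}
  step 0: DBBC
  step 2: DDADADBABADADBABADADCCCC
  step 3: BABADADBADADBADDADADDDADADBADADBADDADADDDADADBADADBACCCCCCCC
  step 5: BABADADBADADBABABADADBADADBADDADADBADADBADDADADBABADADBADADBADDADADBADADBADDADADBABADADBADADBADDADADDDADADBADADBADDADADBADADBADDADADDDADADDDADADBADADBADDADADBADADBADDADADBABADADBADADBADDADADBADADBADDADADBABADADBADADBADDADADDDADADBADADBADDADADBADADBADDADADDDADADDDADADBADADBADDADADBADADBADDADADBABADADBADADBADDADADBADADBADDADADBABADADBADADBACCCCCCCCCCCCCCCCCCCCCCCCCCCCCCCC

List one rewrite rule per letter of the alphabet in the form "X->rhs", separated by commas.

  step 2 ⇒ step 3: DDADADBABADADBABADADCCCC ⇒ BA·BA·DAD·BA·DAD·BA·DDA·DAD·DDA·DAD·BA·DAD·BA·DDA·DAD·DDA·DAD·BA·DAD·BA·CC·CC·CC·CC
    A ↦ DAD
    B ↦ DDA
    C ↦ CC
    D ↦ BA

A->DAD, B->DDA, C->CC, D->BA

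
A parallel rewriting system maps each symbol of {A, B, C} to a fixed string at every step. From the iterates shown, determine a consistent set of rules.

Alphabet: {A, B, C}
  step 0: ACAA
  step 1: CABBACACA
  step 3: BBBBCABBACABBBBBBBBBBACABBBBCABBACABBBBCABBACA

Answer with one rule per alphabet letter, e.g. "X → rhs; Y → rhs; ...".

A->CA, B->BB, C->BBA

  step 0 ⇒ step 1: ACAA ⇒ CA·BBA·CA·CA
    A ↦ CA
    C ↦ BBA
    B ↦ BB  (constrained at step 1)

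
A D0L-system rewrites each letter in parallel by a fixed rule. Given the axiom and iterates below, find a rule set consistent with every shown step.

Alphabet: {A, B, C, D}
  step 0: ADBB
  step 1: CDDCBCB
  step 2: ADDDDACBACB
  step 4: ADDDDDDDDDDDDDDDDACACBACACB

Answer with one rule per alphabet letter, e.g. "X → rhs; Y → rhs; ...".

A->C, B->CB, C->A, D->DD

  step 1 ⇒ step 2: CDDCBCB ⇒ A·DD·DD·A·CB·A·CB
    B ↦ CB
    C ↦ A
    D ↦ DD
  step 0 ⇒ step 1: ADBB ⇒ C·DD·CB·CB
    A ↦ C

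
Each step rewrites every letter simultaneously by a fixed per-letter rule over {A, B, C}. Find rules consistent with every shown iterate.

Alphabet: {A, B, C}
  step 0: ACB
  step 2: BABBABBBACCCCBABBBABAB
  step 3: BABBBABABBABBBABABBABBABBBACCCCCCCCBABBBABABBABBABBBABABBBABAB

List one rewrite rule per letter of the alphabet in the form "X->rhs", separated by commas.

  step 2 ⇒ step 3: BABBABBBACCCCBABBBABAB ⇒ BAB·BBA·BAB·BAB·BBA·BAB·BAB·BAB·BBA·CC·CC·CC·CC·BAB·BBA·BAB·BAB·BAB·BBA·BAB·BBA·BAB
    A ↦ BBA
    B ↦ BAB
    C ↦ CC

A->BBA, B->BAB, C->CC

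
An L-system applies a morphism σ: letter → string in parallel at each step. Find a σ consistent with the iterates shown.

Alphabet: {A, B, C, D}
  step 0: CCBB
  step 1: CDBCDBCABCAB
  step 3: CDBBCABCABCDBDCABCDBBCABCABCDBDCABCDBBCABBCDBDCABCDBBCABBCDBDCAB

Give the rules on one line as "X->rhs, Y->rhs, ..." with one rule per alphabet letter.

A->D, B->CAB, C->CDB, D->B

  step 0 ⇒ step 1: CCBB ⇒ CDB·CDB·CAB·CAB
    B ↦ CAB
    C ↦ CDB
    A ↦ D  (constrained at step 1)
    D ↦ B  (constrained at step 1)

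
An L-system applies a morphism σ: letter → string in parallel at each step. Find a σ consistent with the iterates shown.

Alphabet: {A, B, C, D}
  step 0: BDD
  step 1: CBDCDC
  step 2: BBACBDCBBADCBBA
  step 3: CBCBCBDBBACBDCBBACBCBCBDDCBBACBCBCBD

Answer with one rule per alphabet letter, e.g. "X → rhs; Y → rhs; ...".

  step 2 ⇒ step 3: BBACBDCBBADCBBA ⇒ CB·CB·CBD·BBA·CB·DC·BBA·CB·CB·CBD·DC·BBA·CB·CB·CBD
    A ↦ CBD
    B ↦ CB
    C ↦ BBA
    D ↦ DC

A->CBD, B->CB, C->BBA, D->DC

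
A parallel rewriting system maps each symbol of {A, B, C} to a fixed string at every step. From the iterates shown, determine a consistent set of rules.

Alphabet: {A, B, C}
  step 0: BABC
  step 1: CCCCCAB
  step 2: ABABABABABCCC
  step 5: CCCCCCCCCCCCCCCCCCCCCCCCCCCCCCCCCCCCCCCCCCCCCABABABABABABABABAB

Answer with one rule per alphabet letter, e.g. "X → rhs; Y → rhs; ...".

  step 1 ⇒ step 2: CCCCCAB ⇒ AB·AB·AB·AB·AB·C·CC
    A ↦ C
    B ↦ CC
    C ↦ AB

A->C, B->CC, C->AB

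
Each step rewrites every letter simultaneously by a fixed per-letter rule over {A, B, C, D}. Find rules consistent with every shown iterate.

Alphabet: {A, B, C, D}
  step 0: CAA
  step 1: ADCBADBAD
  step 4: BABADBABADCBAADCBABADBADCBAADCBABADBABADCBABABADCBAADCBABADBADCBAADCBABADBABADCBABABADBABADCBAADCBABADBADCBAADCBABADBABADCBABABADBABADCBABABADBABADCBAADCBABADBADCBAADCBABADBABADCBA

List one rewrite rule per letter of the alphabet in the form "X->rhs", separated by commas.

  step 0 ⇒ step 1: CAA ⇒ ADC·BAD·BAD
    A ↦ BAD
    C ↦ ADC
    B ↦ BA  (constrained at step 1)
    D ↦ CBA  (constrained at step 1)

A->BAD, B->BA, C->ADC, D->CBA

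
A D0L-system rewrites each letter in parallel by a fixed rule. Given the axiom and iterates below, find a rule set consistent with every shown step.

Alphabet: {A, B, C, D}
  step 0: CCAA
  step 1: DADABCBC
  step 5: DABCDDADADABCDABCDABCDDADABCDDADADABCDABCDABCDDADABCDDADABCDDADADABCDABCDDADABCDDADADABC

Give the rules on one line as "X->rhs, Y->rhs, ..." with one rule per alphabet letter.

  step 0 ⇒ step 1: CCAA ⇒ DA·DA·BC·BC
    A ↦ BC
    C ↦ DA
    B ↦ D  (constrained at step 1)
    D ↦ DA  (constrained at step 1)

A->BC, B->D, C->DA, D->DA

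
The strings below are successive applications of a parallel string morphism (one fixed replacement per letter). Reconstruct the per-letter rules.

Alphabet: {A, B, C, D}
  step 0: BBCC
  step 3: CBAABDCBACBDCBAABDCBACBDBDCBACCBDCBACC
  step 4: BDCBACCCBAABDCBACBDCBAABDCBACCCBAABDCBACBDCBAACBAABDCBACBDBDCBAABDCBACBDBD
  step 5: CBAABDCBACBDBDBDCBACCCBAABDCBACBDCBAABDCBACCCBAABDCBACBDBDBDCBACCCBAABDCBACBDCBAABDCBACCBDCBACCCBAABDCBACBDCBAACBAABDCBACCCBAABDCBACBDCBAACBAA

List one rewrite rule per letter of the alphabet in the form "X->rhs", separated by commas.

  step 4 ⇒ step 5: BDCBACCCBAABDCBACBDCBAABDCBACCCBAABDCBACBDCBAACBAABDCBACBDBDCBAABDCBACBDBD ⇒ CBA·A·BD·CBA·C·BD·BD·BD·CBA·C·C·CBA·A·BD·CBA·C·BD·CBA·A·BD·CBA·C·C·CBA·A·BD·CBA·C·BD·BD·BD·CBA·C·C·CBA·A·BD·CBA·C·BD·CBA·A·BD·CBA·C·C·BD·CBA·C·C·CBA·A·BD·CBA·C·BD·CBA·A·CBA·A·BD·CBA·C·C·CBA·A·BD·CBA·C·BD·CBA·A·CBA·A
    A ↦ C
    B ↦ CBA
    C ↦ BD
    D ↦ A

A->C, B->CBA, C->BD, D->A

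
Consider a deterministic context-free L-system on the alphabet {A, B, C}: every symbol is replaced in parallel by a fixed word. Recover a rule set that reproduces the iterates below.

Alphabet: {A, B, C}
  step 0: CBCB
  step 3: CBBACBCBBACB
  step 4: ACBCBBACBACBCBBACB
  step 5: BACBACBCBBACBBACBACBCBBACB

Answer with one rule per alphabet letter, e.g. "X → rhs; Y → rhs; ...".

A->B, B->CB, C->A

  step 4 ⇒ step 5: ACBCBBACBACBCBBACB ⇒ B·A·CB·A·CB·CB·B·A·CB·B·A·CB·A·CB·CB·B·A·CB
    A ↦ B
    B ↦ CB
    C ↦ A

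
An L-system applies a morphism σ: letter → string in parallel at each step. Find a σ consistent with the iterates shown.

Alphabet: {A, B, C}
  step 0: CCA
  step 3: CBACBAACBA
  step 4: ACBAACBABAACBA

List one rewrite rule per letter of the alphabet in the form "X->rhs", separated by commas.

A->BA, B->C, C->A

  step 3 ⇒ step 4: CBACBAACBA ⇒ A·C·BA·A·C·BA·BA·A·C·BA
    A ↦ BA
    B ↦ C
    C ↦ A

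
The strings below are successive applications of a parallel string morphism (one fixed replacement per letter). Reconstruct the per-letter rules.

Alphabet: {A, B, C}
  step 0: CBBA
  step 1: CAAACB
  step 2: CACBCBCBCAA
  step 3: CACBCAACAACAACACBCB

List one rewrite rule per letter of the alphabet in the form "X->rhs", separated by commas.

A->CB, B->A, C->CA

  step 2 ⇒ step 3: CACBCBCBCAA ⇒ CA·CB·CA·A·CA·A·CA·A·CA·CB·CB
    A ↦ CB
    B ↦ A
    C ↦ CA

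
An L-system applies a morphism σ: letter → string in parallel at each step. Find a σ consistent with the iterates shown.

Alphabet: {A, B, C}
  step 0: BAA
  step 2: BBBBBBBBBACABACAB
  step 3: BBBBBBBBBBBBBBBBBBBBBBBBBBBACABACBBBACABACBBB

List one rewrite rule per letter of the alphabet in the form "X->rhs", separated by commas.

A->AC, B->BBB, C->AB

  step 2 ⇒ step 3: BBBBBBBBBACABACAB ⇒ BBB·BBB·BBB·BBB·BBB·BBB·BBB·BBB·BBB·AC·AB·AC·BBB·AC·AB·AC·BBB
    A ↦ AC
    B ↦ BBB
    C ↦ AB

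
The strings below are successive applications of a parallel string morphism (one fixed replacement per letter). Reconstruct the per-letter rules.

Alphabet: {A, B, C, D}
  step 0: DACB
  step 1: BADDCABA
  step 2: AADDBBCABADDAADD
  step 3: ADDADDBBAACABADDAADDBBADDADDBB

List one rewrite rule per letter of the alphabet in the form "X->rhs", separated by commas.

A->ADD, B->A, C->CAB, D->B

  step 2 ⇒ step 3: AADDBBCABADDAADD ⇒ ADD·ADD·B·B·A·A·CAB·ADD·A·ADD·B·B·ADD·ADD·B·B
    A ↦ ADD
    B ↦ A
    C ↦ CAB
    D ↦ B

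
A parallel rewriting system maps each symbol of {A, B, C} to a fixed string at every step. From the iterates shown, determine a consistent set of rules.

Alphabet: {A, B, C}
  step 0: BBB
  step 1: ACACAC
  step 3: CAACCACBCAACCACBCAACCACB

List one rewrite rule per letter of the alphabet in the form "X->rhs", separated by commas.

A->CB, B->AC, C->CA

  step 0 ⇒ step 1: BBB ⇒ AC·AC·AC
    B ↦ AC
    A ↦ CB  (constrained at step 1)
    C ↦ CA  (constrained at step 1)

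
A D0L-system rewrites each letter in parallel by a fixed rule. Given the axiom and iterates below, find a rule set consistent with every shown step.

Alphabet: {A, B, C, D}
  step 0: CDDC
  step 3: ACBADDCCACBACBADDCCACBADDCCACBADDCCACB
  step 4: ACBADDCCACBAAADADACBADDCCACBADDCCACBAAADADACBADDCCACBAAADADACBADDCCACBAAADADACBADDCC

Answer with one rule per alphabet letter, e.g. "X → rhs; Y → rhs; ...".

  step 3 ⇒ step 4: ACBADDCCACBACBADDCCACBADDCCACBADDCCACB ⇒ ACB·AD·DCC·ACB·A·A·AD·AD·ACB·AD·DCC·ACB·AD·DCC·ACB·A·A·AD·AD·ACB·AD·DCC·ACB·A·A·AD·AD·ACB·AD·DCC·ACB·A·A·AD·AD·ACB·AD·DCC
    A ↦ ACB
    B ↦ DCC
    C ↦ AD
    D ↦ A

A->ACB, B->DCC, C->AD, D->A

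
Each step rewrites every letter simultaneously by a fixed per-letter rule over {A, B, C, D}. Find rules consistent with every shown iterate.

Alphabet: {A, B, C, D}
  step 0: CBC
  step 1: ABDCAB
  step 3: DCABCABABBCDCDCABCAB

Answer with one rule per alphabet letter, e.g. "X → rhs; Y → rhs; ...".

A->BC, B->DC, C->AB, D->C

  step 0 ⇒ step 1: CBC ⇒ AB·DC·AB
    B ↦ DC
    C ↦ AB
    A ↦ BC  (constrained at step 1)
    D ↦ C  (constrained at step 1)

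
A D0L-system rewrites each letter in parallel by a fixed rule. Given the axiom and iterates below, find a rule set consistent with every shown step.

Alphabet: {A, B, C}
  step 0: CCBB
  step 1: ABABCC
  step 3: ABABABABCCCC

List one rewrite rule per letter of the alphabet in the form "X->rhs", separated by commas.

  step 0 ⇒ step 1: CCBB ⇒ AB·AB·C·C
    B ↦ C
    C ↦ AB
    A ↦ C  (constrained at step 1)

A->C, B->C, C->AB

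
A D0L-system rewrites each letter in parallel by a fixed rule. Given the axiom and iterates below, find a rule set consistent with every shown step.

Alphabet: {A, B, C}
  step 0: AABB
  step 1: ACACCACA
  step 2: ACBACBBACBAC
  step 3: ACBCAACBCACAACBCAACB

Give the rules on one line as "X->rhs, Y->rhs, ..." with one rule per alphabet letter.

A->AC, B->CA, C->B

  step 2 ⇒ step 3: ACBACBBACBAC ⇒ AC·B·CA·AC·B·CA·CA·AC·B·CA·AC·B
    A ↦ AC
    B ↦ CA
    C ↦ B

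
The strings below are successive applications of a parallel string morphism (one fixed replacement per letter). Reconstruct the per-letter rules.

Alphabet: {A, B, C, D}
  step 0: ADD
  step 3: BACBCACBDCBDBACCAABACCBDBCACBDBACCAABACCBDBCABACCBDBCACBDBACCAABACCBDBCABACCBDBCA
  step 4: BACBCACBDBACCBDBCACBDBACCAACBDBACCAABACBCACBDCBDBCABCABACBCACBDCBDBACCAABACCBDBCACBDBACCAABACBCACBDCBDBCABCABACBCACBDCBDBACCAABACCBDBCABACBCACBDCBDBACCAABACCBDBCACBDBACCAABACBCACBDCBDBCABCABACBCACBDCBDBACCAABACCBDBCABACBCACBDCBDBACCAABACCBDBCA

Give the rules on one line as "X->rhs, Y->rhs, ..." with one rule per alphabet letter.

  step 3 ⇒ step 4: BACBCACBDCBDBACCAABACCBDBCACBDBACCAABACCBDBCABACCBDBCACBDBACCAABACCBDBCABACCBDBCA ⇒ BAC·BCA·CBD·BAC·CBD·BCA·CBD·BAC·CAA·CBD·BAC·CAA·BAC·BCA·CBD·CBD·BCA·BCA·BAC·BCA·CBD·CBD·BAC·CAA·BAC·CBD·BCA·CBD·BAC·CAA·BAC·BCA·CBD·CBD·BCA·BCA·BAC·BCA·CBD·CBD·BAC·CAA·BAC·CBD·BCA·BAC·BCA·CBD·CBD·BAC·CAA·BAC·CBD·BCA·CBD·BAC·CAA·BAC·BCA·CBD·CBD·BCA·BCA·BAC·BCA·CBD·CBD·BAC·CAA·BAC·CBD·BCA·BAC·BCA·CBD·CBD·BAC·CAA·BAC·CBD·BCA
    A ↦ BCA
    B ↦ BAC
    C ↦ CBD
    D ↦ CAA

A->BCA, B->BAC, C->CBD, D->CAA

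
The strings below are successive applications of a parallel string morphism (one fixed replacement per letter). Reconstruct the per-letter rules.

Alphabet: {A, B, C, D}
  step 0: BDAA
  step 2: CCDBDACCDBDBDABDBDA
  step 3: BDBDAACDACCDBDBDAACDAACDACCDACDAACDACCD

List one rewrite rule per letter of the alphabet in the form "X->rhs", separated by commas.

A->CCD, B->ACD, C->BD, D->A

  step 2 ⇒ step 3: CCDBDACCDBDBDABDBDA ⇒ BD·BD·A·ACD·A·CCD·BD·BD·A·ACD·A·ACD·A·CCD·ACD·A·ACD·A·CCD
    A ↦ CCD
    B ↦ ACD
    C ↦ BD
    D ↦ A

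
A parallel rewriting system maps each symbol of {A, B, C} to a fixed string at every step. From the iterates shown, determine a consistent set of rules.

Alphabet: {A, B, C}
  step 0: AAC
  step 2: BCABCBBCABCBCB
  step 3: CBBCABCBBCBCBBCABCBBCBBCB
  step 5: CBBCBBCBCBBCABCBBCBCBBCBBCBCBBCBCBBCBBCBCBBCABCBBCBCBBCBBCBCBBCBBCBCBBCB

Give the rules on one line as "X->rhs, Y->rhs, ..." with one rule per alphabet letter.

A->CAB, B->CB, C->B

  step 2 ⇒ step 3: BCABCBBCABCBCB ⇒ CB·B·CAB·CB·B·CB·CB·B·CAB·CB·B·CB·B·CB
    A ↦ CAB
    B ↦ CB
    C ↦ B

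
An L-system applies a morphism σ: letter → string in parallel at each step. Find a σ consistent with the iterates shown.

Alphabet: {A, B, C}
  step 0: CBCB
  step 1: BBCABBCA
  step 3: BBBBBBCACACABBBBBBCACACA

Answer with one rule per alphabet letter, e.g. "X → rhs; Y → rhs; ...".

  step 0 ⇒ step 1: CBCB ⇒ BB·CA·BB·CA
    B ↦ CA
    C ↦ BB
    A ↦ B  (constrained at step 1)

A->B, B->CA, C->BB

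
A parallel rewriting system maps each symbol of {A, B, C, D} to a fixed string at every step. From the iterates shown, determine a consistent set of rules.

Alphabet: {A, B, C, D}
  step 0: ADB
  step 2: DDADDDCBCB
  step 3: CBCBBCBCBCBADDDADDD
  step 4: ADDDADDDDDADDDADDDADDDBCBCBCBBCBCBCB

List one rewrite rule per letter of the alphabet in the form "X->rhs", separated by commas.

A->B, B->DD, C->AD, D->CB

  step 3 ⇒ step 4: CBCBBCBCBCBADDDADDD ⇒ AD·DD·AD·DD·DD·AD·DD·AD·DD·AD·DD·B·CB·CB·CB·B·CB·CB·CB
    A ↦ B
    B ↦ DD
    C ↦ AD
    D ↦ CB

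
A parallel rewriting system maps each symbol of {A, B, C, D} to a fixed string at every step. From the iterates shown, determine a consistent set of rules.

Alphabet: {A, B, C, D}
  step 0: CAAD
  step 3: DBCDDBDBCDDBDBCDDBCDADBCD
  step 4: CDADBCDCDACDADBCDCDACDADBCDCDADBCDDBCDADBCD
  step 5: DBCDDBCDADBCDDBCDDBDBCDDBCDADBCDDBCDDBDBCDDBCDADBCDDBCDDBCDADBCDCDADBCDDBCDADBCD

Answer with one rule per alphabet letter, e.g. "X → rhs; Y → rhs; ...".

  step 4 ⇒ step 5: CDADBCDCDACDADBCDCDACDADBCDCDADBCDDBCDADBCD ⇒ DB·CD·DB·CD·A·DB·CD·DB·CD·DB·DB·CD·DB·CD·A·DB·CD·DB·CD·DB·DB·CD·DB·CD·A·DB·CD·DB·CD·DB·CD·A·DB·CD·CD·A·DB·CD·DB·CD·A·DB·CD
    A ↦ DB
    B ↦ A
    C ↦ DB
    D ↦ CD

A->DB, B->A, C->DB, D->CD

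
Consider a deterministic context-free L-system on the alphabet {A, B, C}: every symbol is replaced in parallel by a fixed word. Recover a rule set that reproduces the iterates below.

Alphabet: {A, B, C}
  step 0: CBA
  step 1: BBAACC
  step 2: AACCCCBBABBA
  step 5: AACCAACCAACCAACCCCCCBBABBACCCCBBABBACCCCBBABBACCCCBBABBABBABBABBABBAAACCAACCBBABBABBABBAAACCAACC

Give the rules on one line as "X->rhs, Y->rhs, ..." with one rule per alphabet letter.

  step 1 ⇒ step 2: BBAACC ⇒ A·A·CC·CC·BBA·BBA
    A ↦ CC
    B ↦ A
    C ↦ BBA

A->CC, B->A, C->BBA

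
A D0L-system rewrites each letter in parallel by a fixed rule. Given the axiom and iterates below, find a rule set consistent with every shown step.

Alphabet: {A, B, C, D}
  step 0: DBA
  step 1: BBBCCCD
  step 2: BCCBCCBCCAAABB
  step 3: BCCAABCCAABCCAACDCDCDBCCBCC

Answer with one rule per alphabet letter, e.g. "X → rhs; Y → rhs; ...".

  step 2 ⇒ step 3: BCCBCCBCCAAABB ⇒ BCC·A·A·BCC·A·A·BCC·A·A·CD·CD·CD·BCC·BCC
    A ↦ CD
    B ↦ BCC
    C ↦ A
  step 0 ⇒ step 1: DBA ⇒ BB·BCC·CD
    D ↦ BB

A->CD, B->BCC, C->A, D->BB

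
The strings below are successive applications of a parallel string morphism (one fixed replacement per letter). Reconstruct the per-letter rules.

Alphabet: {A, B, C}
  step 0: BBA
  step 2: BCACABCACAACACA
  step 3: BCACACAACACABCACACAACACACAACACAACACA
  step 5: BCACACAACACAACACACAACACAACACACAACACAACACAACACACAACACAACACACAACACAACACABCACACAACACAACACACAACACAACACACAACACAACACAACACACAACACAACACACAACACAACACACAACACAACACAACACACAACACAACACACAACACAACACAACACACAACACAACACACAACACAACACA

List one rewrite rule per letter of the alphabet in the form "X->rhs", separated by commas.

A->CA, B->BC, C->ACA

  step 2 ⇒ step 3: BCACABCACAACACA ⇒ BC·ACA·CA·ACA·CA·BC·ACA·CA·ACA·CA·CA·ACA·CA·ACA·CA
    A ↦ CA
    B ↦ BC
    C ↦ ACA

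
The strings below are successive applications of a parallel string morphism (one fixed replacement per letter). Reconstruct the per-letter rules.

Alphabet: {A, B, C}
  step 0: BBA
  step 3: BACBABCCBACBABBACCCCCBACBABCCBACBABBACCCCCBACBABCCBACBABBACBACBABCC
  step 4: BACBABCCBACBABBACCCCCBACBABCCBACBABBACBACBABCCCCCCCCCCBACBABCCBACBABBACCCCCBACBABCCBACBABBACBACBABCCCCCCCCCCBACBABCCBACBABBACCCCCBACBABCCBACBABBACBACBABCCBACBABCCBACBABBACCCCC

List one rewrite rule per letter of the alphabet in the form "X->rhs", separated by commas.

A->BAB, B->BAC, C->CC

  step 3 ⇒ step 4: BACBABCCBACBABBACCCCCBACBABCCBACBABBACCCCCBACBABCCBACBABBACBACBABCC ⇒ BAC·BAB·CC·BAC·BAB·BAC·CC·CC·BAC·BAB·CC·BAC·BAB·BAC·BAC·BAB·CC·CC·CC·CC·CC·BAC·BAB·CC·BAC·BAB·BAC·CC·CC·BAC·BAB·CC·BAC·BAB·BAC·BAC·BAB·CC·CC·CC·CC·CC·BAC·BAB·CC·BAC·BAB·BAC·CC·CC·BAC·BAB·CC·BAC·BAB·BAC·BAC·BAB·CC·BAC·BAB·CC·BAC·BAB·BAC·CC·CC
    A ↦ BAB
    B ↦ BAC
    C ↦ CC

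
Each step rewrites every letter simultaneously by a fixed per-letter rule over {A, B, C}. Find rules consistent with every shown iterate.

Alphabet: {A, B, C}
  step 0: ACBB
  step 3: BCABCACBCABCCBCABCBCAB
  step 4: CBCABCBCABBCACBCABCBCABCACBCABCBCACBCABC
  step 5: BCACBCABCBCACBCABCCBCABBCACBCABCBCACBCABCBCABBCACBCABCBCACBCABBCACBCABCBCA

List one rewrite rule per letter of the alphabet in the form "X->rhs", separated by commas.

  step 4 ⇒ step 5: CBCABCBCABBCACBCABCBCABCACBCABCBCACBCABC ⇒ BCA·C·BCA·B·C·BCA·C·BCA·B·C·C·BCA·B·BCA·C·BCA·B·C·BCA·C·BCA·B·C·BCA·B·BCA·C·BCA·B·C·BCA·C·BCA·B·BCA·C·BCA·B·C·BCA
    A ↦ B
    B ↦ C
    C ↦ BCA

A->B, B->C, C->BCA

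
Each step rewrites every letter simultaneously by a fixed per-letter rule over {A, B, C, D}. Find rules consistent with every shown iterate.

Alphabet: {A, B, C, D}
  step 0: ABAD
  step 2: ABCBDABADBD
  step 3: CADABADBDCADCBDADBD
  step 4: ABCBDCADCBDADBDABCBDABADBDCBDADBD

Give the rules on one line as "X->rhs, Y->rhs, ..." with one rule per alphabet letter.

A->C, B->AD, C->AB, D->BD

  step 3 ⇒ step 4: CADABADBDCADCBDADBD ⇒ AB·C·BD·C·AD·C·BD·AD·BD·AB·C·BD·AB·AD·BD·C·BD·AD·BD
    A ↦ C
    B ↦ AD
    C ↦ AB
    D ↦ BD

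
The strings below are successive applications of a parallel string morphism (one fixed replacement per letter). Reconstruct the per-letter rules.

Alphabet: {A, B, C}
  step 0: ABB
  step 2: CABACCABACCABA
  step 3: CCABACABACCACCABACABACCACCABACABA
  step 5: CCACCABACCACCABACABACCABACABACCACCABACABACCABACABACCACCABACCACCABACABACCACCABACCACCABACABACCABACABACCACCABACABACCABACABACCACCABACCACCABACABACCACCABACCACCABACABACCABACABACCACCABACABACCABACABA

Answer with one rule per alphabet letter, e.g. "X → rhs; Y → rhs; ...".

  step 2 ⇒ step 3: CABACCABACCABA ⇒ CCA·BA·CA·BA·CCA·CCA·BA·CA·BA·CCA·CCA·BA·CA·BA
    A ↦ BA
    B ↦ CA
    C ↦ CCA

A->BA, B->CA, C->CCA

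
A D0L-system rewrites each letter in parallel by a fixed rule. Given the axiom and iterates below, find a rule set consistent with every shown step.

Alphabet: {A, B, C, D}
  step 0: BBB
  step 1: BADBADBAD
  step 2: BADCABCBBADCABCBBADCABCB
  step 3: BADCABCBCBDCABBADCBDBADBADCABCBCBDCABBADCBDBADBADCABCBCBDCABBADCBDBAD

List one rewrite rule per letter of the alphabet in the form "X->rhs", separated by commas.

A->CAB, B->BAD, C->CBD, D->CB

  step 2 ⇒ step 3: BADCABCBBADCABCBBADCABCB ⇒ BAD·CAB·CB·CBD·CAB·BAD·CBD·BAD·BAD·CAB·CB·CBD·CAB·BAD·CBD·BAD·BAD·CAB·CB·CBD·CAB·BAD·CBD·BAD
    A ↦ CAB
    B ↦ BAD
    C ↦ CBD
    D ↦ CB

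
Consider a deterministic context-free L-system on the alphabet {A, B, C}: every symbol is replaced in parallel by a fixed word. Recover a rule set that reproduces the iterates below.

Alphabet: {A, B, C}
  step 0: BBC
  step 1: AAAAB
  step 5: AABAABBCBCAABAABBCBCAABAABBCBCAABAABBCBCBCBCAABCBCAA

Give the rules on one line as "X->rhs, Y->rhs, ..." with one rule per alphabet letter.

A->BC, B->AA, C->B

  step 0 ⇒ step 1: BBC ⇒ AA·AA·B
    B ↦ AA
    C ↦ B
    A ↦ BC  (constrained at step 1)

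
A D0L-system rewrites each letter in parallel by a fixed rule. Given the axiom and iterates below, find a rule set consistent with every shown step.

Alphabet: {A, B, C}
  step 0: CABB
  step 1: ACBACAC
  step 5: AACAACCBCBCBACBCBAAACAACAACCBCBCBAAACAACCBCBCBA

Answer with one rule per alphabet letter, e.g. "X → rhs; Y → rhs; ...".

  step 0 ⇒ step 1: CABB ⇒ A·CB·AC·AC
    A ↦ CB
    B ↦ AC
    C ↦ A

A->CB, B->AC, C->A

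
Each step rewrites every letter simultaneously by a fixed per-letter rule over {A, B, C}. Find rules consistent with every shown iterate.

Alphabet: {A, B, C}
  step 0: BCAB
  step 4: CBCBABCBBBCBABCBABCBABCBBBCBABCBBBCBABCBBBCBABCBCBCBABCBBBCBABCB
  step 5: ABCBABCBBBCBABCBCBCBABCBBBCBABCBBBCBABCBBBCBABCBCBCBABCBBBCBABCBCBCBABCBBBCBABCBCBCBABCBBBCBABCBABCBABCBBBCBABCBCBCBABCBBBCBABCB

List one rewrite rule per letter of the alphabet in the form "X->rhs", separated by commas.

A->BB, B->CB, C->AB

  step 4 ⇒ step 5: CBCBABCBBBCBABCBABCBABCBBBCBABCBBBCBABCBBBCBABCBCBCBABCBBBCBABCB ⇒ AB·CB·AB·CB·BB·CB·AB·CB·CB·CB·AB·CB·BB·CB·AB·CB·BB·CB·AB·CB·BB·CB·AB·CB·CB·CB·AB·CB·BB·CB·AB·CB·CB·CB·AB·CB·BB·CB·AB·CB·CB·CB·AB·CB·BB·CB·AB·CB·AB·CB·AB·CB·BB·CB·AB·CB·CB·CB·AB·CB·BB·CB·AB·CB
    A ↦ BB
    B ↦ CB
    C ↦ AB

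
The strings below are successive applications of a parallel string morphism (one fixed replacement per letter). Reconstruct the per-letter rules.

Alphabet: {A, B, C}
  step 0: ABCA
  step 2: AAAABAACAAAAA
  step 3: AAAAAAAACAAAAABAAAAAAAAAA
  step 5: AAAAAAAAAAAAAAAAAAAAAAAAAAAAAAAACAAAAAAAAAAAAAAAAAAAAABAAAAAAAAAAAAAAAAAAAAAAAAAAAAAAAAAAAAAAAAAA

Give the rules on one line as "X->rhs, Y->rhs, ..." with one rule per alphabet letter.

  step 2 ⇒ step 3: AAAABAACAAAAA ⇒ AA·AA·AA·AA·CA·AA·AA·B·AA·AA·AA·AA·AA
    A ↦ AA
    B ↦ CA
    C ↦ B

A->AA, B->CA, C->B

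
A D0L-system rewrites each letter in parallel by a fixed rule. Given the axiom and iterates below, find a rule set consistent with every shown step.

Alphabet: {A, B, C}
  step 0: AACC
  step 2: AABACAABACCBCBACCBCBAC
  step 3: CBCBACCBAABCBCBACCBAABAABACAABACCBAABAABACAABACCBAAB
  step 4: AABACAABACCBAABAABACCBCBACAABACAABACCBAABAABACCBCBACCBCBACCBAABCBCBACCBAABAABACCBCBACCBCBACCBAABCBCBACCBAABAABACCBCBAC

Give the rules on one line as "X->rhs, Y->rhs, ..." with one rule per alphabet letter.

  step 3 ⇒ step 4: CBCBACCBAABCBCBACCBAABAABACAABACCBAABAABACAABACCBAAB ⇒ AAB·AC·AAB·AC·CB·AAB·AAB·AC·CB·CB·AC·AAB·AC·AAB·AC·CB·AAB·AAB·AC·CB·CB·AC·CB·CB·AC·CB·AAB·CB·CB·AC·CB·AAB·AAB·AC·CB·CB·AC·CB·CB·AC·CB·AAB·CB·CB·AC·CB·AAB·AAB·AC·CB·CB·AC
    A ↦ CB
    B ↦ AC
    C ↦ AAB

A->CB, B->AC, C->AAB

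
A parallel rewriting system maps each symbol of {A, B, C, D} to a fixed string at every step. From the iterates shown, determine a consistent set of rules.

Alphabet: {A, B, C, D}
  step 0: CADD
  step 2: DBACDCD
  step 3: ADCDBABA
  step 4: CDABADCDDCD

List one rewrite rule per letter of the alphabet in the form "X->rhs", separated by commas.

A->CD, B->D, C->B, D->A

  step 3 ⇒ step 4: ADCDBABA ⇒ CD·A·B·A·D·CD·D·CD
    A ↦ CD
    B ↦ D
    C ↦ B
    D ↦ A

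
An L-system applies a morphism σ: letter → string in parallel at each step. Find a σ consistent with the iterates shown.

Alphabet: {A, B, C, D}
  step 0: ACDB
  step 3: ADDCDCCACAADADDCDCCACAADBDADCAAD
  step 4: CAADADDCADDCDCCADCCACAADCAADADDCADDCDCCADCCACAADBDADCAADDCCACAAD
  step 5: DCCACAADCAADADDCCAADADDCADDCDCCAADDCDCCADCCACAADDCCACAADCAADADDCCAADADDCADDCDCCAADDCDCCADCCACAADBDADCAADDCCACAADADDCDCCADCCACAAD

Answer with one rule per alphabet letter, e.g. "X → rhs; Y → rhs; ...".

  step 4 ⇒ step 5: CAADADDCADDCDCCADCCACAADCAADADDCADDCDCCADCCACAADBDADCAADDCCACAAD ⇒ DC·CA·CA·AD·CA·AD·AD·DC·CA·AD·AD·DC·AD·DC·DC·CA·AD·DC·DC·CA·DC·CA·CA·AD·DC·CA·CA·AD·CA·AD·AD·DC·CA·AD·AD·DC·AD·DC·DC·CA·AD·DC·DC·CA·DC·CA·CA·AD·BD·AD·CA·AD·DC·CA·CA·AD·AD·DC·DC·CA·DC·CA·CA·AD
    A ↦ CA
    B ↦ BD
    C ↦ DC
    D ↦ AD

A->CA, B->BD, C->DC, D->AD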